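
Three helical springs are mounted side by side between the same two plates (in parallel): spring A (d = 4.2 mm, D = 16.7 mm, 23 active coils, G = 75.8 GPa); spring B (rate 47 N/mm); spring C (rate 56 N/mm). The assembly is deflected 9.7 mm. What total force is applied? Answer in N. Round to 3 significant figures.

1270 N

k_A = Gd⁴/(8D³N_a) = (75.8×10³)(4.2⁴)/(8·16.7³·23) = 27.523 N/mm
Parallel: k_eq = 27.523 + 47 + 56 = 130.52 N/mm
F = k_eq·δ = 130.52·9.7 = 1266.1 N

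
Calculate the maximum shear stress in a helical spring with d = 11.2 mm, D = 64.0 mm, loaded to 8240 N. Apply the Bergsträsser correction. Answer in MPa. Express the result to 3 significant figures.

1200 MPa

Spring index C = D/d = 64.0/11.2 = 5.7143
K_B = (4C+2)/(4C−3) = 24.857/19.857 = 1.2518
τ₀ = 8FD/(πd³) = 8·8240·64.0/(π·11.2³) = 4.21888e+06/4413.7 = 955.86 MPa
τ_max = K·τ₀ = 1.2518 × 955.86 = 1196.5 MPa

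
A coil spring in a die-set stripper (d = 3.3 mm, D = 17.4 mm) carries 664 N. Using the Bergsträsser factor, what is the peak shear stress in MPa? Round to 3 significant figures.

1040 MPa

Spring index C = D/d = 17.4/3.3 = 5.2727
K_B = (4C+2)/(4C−3) = 23.091/18.091 = 1.2764
τ₀ = 8FD/(πd³) = 8·664·17.4/(π·3.3³) = 92428.8/112.9 = 818.68 MPa
τ_max = K·τ₀ = 1.2764 × 818.68 = 1045 MPa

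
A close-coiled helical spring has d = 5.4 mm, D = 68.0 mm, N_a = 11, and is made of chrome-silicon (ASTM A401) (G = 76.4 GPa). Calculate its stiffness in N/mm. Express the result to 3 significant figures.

2.35 N/mm

k = Gd⁴/(8D³N_a) = (76.4×10³ × 5.4⁴) / (8 × 68.0³ × 11)
  = 6.49633e+07 / 2.767e+07 = 2.3478 N/mm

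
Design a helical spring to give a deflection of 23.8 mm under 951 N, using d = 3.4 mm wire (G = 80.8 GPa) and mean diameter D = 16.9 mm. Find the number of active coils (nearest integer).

7

Required rate k = F/δ = 951/23.8 = 39.958 N/mm
N_a = Gd⁴/(8D³k) = (80.8×10³ × 3.4⁴)/(8 × 16.9³ × 39.958)
    = 1.07976e+07 / 1.54296e+06 = 6.998 → 7 coils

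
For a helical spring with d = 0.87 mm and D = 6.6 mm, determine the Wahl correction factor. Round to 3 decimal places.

1.195

C = D/d = 6.6/0.87 = 7.5862
K_W = (4C−1)/(4C−4) + 0.615/C = 29.345/26.345 + 0.0811 = 1.1949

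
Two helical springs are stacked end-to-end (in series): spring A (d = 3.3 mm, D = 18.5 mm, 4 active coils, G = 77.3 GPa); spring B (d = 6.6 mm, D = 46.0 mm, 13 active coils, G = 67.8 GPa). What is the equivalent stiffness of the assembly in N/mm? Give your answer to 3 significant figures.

k_A = Gd⁴/(8D³N_a) = (77.3×10³)(3.3⁴)/(8·18.5³·4) = 45.245 N/mm
k_B = Gd⁴/(8D³N_a) = (67.8×10³)(6.6⁴)/(8·46.0³·13) = 12.709 N/mm
Series: 1/k_eq = 1/45.245 + 1/12.709 = 0.10079; k_eq = 9.9218 N/mm

9.92 N/mm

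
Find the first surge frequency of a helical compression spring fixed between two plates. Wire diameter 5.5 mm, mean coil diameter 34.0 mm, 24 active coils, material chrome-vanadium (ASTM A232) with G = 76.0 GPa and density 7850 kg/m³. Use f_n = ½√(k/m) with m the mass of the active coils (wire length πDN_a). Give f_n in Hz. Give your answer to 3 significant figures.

k = Gd⁴/(8D³N_a) = (76.0×10³)(5.5⁴)/(8·34.0³·24) = 9.2157 N/mm = 9215.7 N/m
Wire length L = πDN_a = π·34.0·24 = 2563.5 mm
m = ρ·(πd²/4)·L = 7850 × 23.758×10⁻⁶ m² × 2.5635 m = 0.47811 kg
f_n = ½√(k/m) = 0.5·√(9215.7/0.47811) = 0.5·√(19275) = 69.418 Hz

69.4 Hz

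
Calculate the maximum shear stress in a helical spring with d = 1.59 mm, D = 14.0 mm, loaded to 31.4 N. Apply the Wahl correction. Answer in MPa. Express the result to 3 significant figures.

325 MPa

Spring index C = D/d = 14.0/1.59 = 8.8050
K_W = (4C−1)/(4C−4) + 0.615/C = 34.220/31.220 + 0.0698 = 1.1659
τ₀ = 8FD/(πd³) = 8·31.4·14.0/(π·1.59³) = 3516.8/12.628 = 278.49 MPa
τ_max = K·τ₀ = 1.1659 × 278.49 = 324.7 MPa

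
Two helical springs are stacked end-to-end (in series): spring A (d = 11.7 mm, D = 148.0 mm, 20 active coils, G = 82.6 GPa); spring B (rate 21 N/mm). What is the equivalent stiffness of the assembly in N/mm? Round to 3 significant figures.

2.61 N/mm

k_A = Gd⁴/(8D³N_a) = (82.6×10³)(11.7⁴)/(8·148.0³·20) = 2.9841 N/mm
Series: 1/k_eq = 1/2.9841 + 1/21 = 0.38272; k_eq = 2.6128 N/mm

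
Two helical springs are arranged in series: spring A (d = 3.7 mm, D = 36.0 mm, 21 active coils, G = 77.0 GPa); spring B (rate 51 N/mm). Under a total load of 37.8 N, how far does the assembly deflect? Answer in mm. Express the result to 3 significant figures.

21.3 mm

k_A = Gd⁴/(8D³N_a) = (77.0×10³)(3.7⁴)/(8·36.0³·21) = 1.8411 N/mm
Series: 1/k_eq = 1/1.8411 + 1/51 = 0.56276; k_eq = 1.777 N/mm
δ = F/k_eq = 37.8/1.777 = 21.272 mm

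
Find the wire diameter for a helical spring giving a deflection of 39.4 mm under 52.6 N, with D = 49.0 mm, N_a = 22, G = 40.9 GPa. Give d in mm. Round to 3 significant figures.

Required rate k = F/δ = 52.6/39.4 = 1.335 N/mm
d = (8D³N_a·k / G)^(1/4) = (8·49.0³·22·1.335 / (40.9×10³))^0.25
  = (675.88)^0.25 = 5.0988 mm

5.10 mm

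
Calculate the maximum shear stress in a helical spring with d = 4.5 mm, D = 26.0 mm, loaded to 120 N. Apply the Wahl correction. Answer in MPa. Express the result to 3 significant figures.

Spring index C = D/d = 26.0/4.5 = 5.7778
K_W = (4C−1)/(4C−4) + 0.615/C = 22.111/19.111 + 0.1064 = 1.2634
τ₀ = 8FD/(πd³) = 8·120·26.0/(π·4.5³) = 24960/286.28 = 87.188 MPa
τ_max = K·τ₀ = 1.2634 × 87.188 = 110.16 MPa

110 MPa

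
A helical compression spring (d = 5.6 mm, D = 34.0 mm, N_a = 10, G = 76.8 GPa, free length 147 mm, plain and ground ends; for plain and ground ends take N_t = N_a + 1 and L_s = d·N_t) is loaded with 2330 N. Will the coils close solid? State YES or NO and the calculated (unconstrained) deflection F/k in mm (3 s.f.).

k = Gd⁴/(8D³N_a) = (76.8×10³)(5.6⁴)/(8·34.0³·10) = 24.021 N/mm
N_t = 11; L_s = 5.6·11 = 61.6 mm; δ_solid = L₀ − L_s = 147 − 61.6 = 85.4 mm
δ = F/k = 2330/24.021 = 96.999 mm
δ ≥ δ_solid → spring goes solid

YES, δ = 97.0 mm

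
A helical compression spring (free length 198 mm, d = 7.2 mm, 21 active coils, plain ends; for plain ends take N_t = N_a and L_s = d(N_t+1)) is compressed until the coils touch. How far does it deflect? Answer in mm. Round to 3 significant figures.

N_t = 21; L_s = 7.2·22 = 158.4 mm
δ_solid = L₀ − L_s = 198 − 158.4 = 39.6 mm

39.6 mm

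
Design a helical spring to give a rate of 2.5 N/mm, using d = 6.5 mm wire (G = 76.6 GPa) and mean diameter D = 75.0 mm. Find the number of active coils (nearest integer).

N_a = Gd⁴/(8D³k) = (76.6×10³ × 6.5⁴)/(8 × 75.0³ × 2.5)
    = 1.36736e+08 / 8.4375e+06 = 16.21 → 16 coils

16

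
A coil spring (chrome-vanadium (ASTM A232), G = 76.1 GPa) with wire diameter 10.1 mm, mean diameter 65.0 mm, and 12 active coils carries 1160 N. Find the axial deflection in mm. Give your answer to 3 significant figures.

k = Gd⁴/(8D³N_a) = (76.1×10³)(10.1⁴)/(8·65.0³·12) = 30.037 N/mm
δ = F/k = 1160 / 30.037 = 38.619 mm

38.6 mm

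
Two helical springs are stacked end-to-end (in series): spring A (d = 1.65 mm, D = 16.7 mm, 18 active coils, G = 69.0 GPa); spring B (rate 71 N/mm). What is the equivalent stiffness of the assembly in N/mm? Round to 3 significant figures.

0.754 N/mm

k_A = Gd⁴/(8D³N_a) = (69.0×10³)(1.65⁴)/(8·16.7³·18) = 0.76256 N/mm
Series: 1/k_eq = 1/0.76256 + 1/71 = 1.3255; k_eq = 0.75446 N/mm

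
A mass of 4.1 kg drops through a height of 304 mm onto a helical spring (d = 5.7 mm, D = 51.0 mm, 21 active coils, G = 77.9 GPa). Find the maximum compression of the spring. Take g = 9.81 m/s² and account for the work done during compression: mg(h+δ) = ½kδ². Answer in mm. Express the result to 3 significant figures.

k = Gd⁴/(8D³N_a) = (77.9×10³)(5.7⁴)/(8·51.0³·21) = 3.6899 N/mm
W = mg = 4.1 × 9.81 = 40.221 N
½kδ² − Wδ − Wh = 0 → δ = (W + √(W² + 2kWh))/k
δ = (40.221 + √(1617.7 + 90234.7))/3.6899 = (40.221 + 303.07)/3.6899 = 93.035 mm

93.0 mm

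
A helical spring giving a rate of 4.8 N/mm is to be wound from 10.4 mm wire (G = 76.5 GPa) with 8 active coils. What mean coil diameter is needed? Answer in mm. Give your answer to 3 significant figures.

143 mm

D = (Gd⁴/(8N_a·k))^(1/3) = (76.5×10³·10.4⁴/(8·8·4.8))^(1/3)
  = (2.91322e+06)^(1/3) = 142.8207 mm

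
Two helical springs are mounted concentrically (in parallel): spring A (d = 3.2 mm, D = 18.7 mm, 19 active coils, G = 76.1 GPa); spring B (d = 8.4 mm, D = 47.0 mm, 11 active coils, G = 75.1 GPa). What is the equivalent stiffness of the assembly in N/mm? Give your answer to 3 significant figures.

49.0 N/mm

k_A = Gd⁴/(8D³N_a) = (76.1×10³)(3.2⁴)/(8·18.7³·19) = 8.0282 N/mm
k_B = Gd⁴/(8D³N_a) = (75.1×10³)(8.4⁴)/(8·47.0³·11) = 40.924 N/mm
Parallel: k_eq = 8.0282 + 40.924 = 48.952 N/mm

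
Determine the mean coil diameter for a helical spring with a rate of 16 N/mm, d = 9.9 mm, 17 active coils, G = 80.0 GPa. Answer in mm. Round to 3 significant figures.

D = (Gd⁴/(8N_a·k))^(1/3) = (80.0×10³·9.9⁴/(8·17·16))^(1/3)
  = (353160)^(1/3) = 70.6845 mm

70.7 mm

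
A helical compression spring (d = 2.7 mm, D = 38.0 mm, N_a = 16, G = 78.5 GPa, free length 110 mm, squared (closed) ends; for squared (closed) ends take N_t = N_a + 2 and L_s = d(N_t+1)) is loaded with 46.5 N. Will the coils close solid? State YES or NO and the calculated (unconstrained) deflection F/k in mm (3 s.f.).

k = Gd⁴/(8D³N_a) = (78.5×10³)(2.7⁴)/(8·38.0³·16) = 0.59397 N/mm
N_t = 18; L_s = 2.7·19 = 51.3 mm; δ_solid = L₀ − L_s = 110 − 51.3 = 58.7 mm
δ = F/k = 46.5/0.59397 = 78.287 mm
δ ≥ δ_solid → spring goes solid

YES, δ = 78.3 mm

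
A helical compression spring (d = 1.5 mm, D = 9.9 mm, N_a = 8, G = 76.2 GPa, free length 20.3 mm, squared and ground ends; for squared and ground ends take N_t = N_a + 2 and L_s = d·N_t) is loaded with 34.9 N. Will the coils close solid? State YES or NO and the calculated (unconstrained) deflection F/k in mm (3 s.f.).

k = Gd⁴/(8D³N_a) = (76.2×10³)(1.5⁴)/(8·9.9³·8) = 6.212 N/mm
N_t = 10; L_s = 1.5·10 = 15 mm; δ_solid = L₀ − L_s = 20.3 − 15 = 5.3 mm
δ = F/k = 34.9/6.212 = 5.6181 mm
δ ≥ δ_solid → spring goes solid

YES, δ = 5.62 mm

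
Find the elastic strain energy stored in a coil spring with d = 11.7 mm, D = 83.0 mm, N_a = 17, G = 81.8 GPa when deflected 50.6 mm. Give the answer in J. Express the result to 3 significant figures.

k = Gd⁴/(8D³N_a) = (81.8×10³)(11.7⁴)/(8·83.0³·17) = 19.712 N/mm
U = ½kδ² = 0.5 × 19.712 × 50.6² = 25234 N·mm = 25.234 J

25.2 J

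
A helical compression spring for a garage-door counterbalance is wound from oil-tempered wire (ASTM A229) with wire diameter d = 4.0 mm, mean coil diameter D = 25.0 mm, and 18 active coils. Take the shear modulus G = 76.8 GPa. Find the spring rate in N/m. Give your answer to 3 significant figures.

8740 N/m

k = Gd⁴/(8D³N_a) = (76.8×10³ × 4.0⁴) / (8 × 25.0³ × 18)
  = 1.96608e+07 / 2.25e+06 = 8.7381 N/mm = 8738.1 N/m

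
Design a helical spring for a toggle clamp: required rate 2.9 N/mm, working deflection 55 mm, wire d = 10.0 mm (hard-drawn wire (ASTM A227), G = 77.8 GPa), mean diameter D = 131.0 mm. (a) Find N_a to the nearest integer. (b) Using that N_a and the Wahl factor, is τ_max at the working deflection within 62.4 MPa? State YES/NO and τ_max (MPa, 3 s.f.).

(a) 15 coils; (b) YES, τ_max = 58.7 MPa

N_a = Gd⁴/(8D³k) = (77.8×10³)(10.0⁴)/(8·131.0³·2.9) = 14.92 → N_a = 15
Actual rate k = Gd⁴/(8D³·15) = 2.8839 N/mm
Working load F = kδ = 2.8839·55 = 158.62 N
C = 131.0/10.0 = 13.1000; K_W = (4C−1)/(4C−4)+0.615/C = 1.1089
τ_max = K_W·8FD/(πd³) = 1.1089·52.913 = 58.676 MPa
τ_max ≤ 62.4 MPa → acceptable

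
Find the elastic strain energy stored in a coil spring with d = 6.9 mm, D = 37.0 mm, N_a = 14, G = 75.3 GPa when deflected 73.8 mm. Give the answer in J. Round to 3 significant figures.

k = Gd⁴/(8D³N_a) = (75.3×10³)(6.9⁴)/(8·37.0³·14) = 30.086 N/mm
U = ½kδ² = 0.5 × 30.086 × 73.8² = 81931 N·mm = 81.931 J

81.9 J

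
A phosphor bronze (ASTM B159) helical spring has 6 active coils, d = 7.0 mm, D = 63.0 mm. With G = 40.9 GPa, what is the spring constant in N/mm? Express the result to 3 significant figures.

k = Gd⁴/(8D³N_a) = (40.9×10³ × 7.0⁴) / (8 × 63.0³ × 6)
  = 9.82009e+07 / 1.20023e+07 = 8.1819 N/mm

8.18 N/mm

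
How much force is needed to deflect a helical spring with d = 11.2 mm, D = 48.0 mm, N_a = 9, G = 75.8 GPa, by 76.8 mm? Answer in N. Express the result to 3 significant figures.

k = Gd⁴/(8D³N_a) = (75.8×10³)(11.2⁴)/(8·48.0³·9) = 149.79 N/mm
F = k·δ = 149.79 × 76.8 = 11504 N

11500 N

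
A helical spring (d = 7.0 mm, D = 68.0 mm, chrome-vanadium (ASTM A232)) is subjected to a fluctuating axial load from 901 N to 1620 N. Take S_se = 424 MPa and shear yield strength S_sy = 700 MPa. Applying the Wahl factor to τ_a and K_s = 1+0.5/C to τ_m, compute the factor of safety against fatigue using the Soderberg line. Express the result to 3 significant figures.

0.691

C = D/d = 68.0/7.0 = 9.7143; K_W = (4C−1)/(4C−4)+0.615/C = 1.1494; K_s = 1+0.5/C = 1.0515
F_a = (F_max−F_min)/2 = 359.5 N; F_m = (F_max+F_min)/2 = 1260.5 N
τ_a = K_W·8F_aD/(πd³) = 1.1494 × 181.49 = 208.6 MPa
τ_m = K_s·8F_mD/(πd³) = 1.0515 × 636.35 = 669.11 MPa
Soderberg: 1/n_f = τ_a/S_se + τ_m/S_sy = 208.6/424 + 669.11/700 = 0.49198 + 0.95587 = 1.4478
n_f = 1/1.4478 = 0.6907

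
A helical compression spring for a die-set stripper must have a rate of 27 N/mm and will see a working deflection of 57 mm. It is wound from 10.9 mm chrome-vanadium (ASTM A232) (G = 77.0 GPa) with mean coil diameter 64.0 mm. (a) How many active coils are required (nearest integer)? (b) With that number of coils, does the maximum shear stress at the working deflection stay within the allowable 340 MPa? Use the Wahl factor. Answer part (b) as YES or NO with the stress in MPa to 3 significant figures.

N_a = Gd⁴/(8D³k) = (77.0×10³)(10.9⁴)/(8·64.0³·27) = 19.2 → N_a = 19
Actual rate k = Gd⁴/(8D³·19) = 27.278 N/mm
Working load F = kδ = 27.278·57 = 1554.8 N
C = 64.0/10.9 = 5.8716; K_W = (4C−1)/(4C−4)+0.615/C = 1.2587
τ_max = K_W·8FD/(πd³) = 1.2587·195.67 = 246.29 MPa
τ_max ≤ 340 MPa → acceptable

(a) 19 coils; (b) YES, τ_max = 246 MPa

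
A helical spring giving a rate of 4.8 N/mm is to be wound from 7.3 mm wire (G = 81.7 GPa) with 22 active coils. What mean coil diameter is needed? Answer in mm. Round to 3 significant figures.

D = (Gd⁴/(8N_a·k))^(1/3) = (81.7×10³·7.3⁴/(8·22·4.8))^(1/3)
  = (274637)^(1/3) = 65.0010 mm

65.0 mm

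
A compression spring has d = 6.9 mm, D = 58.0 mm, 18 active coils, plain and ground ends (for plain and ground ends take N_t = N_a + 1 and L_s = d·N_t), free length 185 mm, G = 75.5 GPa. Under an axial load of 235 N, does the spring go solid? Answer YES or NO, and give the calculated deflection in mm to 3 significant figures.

NO, δ = 38.6 mm

k = Gd⁴/(8D³N_a) = (75.5×10³)(6.9⁴)/(8·58.0³·18) = 6.0911 N/mm
N_t = 19; L_s = 6.9·19 = 131.1 mm; δ_solid = L₀ − L_s = 185 − 131.1 = 53.9 mm
δ = F/k = 235/6.0911 = 38.581 mm
δ < δ_solid → spring does not go solid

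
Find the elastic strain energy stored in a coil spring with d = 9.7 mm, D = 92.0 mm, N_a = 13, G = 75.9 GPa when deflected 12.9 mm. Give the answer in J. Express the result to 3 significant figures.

k = Gd⁴/(8D³N_a) = (75.9×10³)(9.7⁴)/(8·92.0³·13) = 8.2972 N/mm
U = ½kδ² = 0.5 × 8.2972 × 12.9² = 690.37 N·mm = 0.69037 J

0.690 J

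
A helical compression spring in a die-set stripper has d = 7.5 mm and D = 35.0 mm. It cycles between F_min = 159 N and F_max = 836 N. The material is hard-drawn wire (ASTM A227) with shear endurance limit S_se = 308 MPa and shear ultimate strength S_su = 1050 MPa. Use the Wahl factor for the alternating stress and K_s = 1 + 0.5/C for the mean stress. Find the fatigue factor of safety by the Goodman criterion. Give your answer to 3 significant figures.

2.37

C = D/d = 35.0/7.5 = 4.6667; K_W = (4C−1)/(4C−4)+0.615/C = 1.3363; K_s = 1+0.5/C = 1.1071
F_a = (F_max−F_min)/2 = 338.5 N; F_m = (F_max+F_min)/2 = 497.5 N
τ_a = K_W·8F_aD/(πd³) = 1.3363 × 71.513 = 95.565 MPa
τ_m = K_s·8F_mD/(πd³) = 1.1071 × 105.1 = 116.36 MPa
Goodman: 1/n_f = τ_a/S_se + τ_m/S_su = 95.565/308 + 116.36/1050 = 0.31027 + 0.11082 = 0.4211
n_f = 1/0.4211 = 2.375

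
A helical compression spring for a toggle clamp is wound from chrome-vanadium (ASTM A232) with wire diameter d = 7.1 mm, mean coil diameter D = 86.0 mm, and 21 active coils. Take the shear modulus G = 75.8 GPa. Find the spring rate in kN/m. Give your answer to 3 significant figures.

1.80 kN/m

k = Gd⁴/(8D³N_a) = (75.8×10³ × 7.1⁴) / (8 × 86.0³ × 21)
  = 1.92621e+08 / 1.06857e+08 = 1.8026 N/mm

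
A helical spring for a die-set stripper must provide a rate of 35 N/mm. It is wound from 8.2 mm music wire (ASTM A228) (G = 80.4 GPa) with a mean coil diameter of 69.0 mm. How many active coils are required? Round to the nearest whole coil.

4

N_a = Gd⁴/(8D³k) = (80.4×10³ × 8.2⁴)/(8 × 69.0³ × 35)
    = 3.63506e+08 / 9.19825e+07 = 3.952 → 4 coils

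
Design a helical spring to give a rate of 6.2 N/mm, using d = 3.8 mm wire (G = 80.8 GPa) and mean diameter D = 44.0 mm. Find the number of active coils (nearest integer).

4

N_a = Gd⁴/(8D³k) = (80.8×10³ × 3.8⁴)/(8 × 44.0³ × 6.2)
    = 1.68479e+07 / 4.22513e+06 = 3.988 → 4 coils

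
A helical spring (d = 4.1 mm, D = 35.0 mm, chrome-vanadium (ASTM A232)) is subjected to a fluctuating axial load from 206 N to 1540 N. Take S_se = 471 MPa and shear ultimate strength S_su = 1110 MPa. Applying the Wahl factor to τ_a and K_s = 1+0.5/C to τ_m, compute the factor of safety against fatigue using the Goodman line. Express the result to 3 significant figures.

0.310

C = D/d = 35.0/4.1 = 8.5366; K_W = (4C−1)/(4C−4)+0.615/C = 1.1716; K_s = 1+0.5/C = 1.0586
F_a = (F_max−F_min)/2 = 667 N; F_m = (F_max+F_min)/2 = 873 N
τ_a = K_W·8F_aD/(πd³) = 1.1716 × 862.55 = 1010.5 MPa
τ_m = K_s·8F_mD/(πd³) = 1.0586 × 1128.9 = 1195.1 MPa
Goodman: 1/n_f = τ_a/S_se + τ_m/S_su = 1010.5/471 + 1195.1/1110 = 2.14548 + 1.07663 = 3.2221
n_f = 1/3.2221 = 0.3104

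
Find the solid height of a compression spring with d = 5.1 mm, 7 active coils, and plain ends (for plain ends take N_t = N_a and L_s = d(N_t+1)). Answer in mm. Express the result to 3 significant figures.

40.8 mm

plain ends: N_t = N_a = 7
L_s = d·(N_t+1) = 5.1 × 8 = 40.8 mm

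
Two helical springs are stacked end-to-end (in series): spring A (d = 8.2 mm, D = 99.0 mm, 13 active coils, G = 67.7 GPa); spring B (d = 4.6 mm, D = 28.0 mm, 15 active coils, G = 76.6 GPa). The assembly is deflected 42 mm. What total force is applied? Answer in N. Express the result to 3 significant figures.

103 N

k_A = Gd⁴/(8D³N_a) = (67.7×10³)(8.2⁴)/(8·99.0³·13) = 3.0332 N/mm
k_B = Gd⁴/(8D³N_a) = (76.6×10³)(4.6⁴)/(8·28.0³·15) = 13.02 N/mm
Series: 1/k_eq = 1/3.0332 + 1/13.02 = 0.40649; k_eq = 2.4601 N/mm
F = k_eq·δ = 2.4601·42 = 103.32 N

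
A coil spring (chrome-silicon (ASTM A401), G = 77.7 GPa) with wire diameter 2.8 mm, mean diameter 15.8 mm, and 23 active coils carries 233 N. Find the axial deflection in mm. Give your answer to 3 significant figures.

35.4 mm

k = Gd⁴/(8D³N_a) = (77.7×10³)(2.8⁴)/(8·15.8³·23) = 6.5806 N/mm
δ = F/k = 233 / 6.5806 = 35.407 mm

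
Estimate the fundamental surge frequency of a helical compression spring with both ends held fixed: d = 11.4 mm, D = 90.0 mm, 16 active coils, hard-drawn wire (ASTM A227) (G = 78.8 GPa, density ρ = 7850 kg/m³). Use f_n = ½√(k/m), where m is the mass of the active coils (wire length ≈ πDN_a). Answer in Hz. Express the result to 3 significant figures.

31.4 Hz

k = Gd⁴/(8D³N_a) = (78.8×10³)(11.4⁴)/(8·90.0³·16) = 14.263 N/mm = 14263 N/m
Wire length L = πDN_a = π·90.0·16 = 4523.9 mm
m = ρ·(πd²/4)·L = 7850 × 102.07×10⁻⁶ m² × 4.5239 m = 3.6248 kg
f_n = ½√(k/m) = 0.5·√(14263/3.6248) = 0.5·√(3934.8) = 31.364 Hz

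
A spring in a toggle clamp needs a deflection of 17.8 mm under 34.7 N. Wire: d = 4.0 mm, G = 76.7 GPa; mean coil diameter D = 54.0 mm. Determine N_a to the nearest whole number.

8

Required rate k = F/δ = 34.7/17.8 = 1.9494 N/mm
N_a = Gd⁴/(8D³k) = (76.7×10³ × 4.0⁴)/(8 × 54.0³ × 1.9494)
    = 1.96352e+07 / 2.45573e+06 = 7.996 → 8 coils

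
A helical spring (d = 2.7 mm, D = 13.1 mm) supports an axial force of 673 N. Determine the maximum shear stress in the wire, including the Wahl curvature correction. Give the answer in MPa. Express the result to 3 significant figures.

1510 MPa

Spring index C = D/d = 13.1/2.7 = 4.8519
K_W = (4C−1)/(4C−4) + 0.615/C = 18.407/15.407 + 0.1268 = 1.3215
τ₀ = 8FD/(πd³) = 8·673·13.1/(π·2.7³) = 70530.4/61.836 = 1140.6 MPa
τ_max = K·τ₀ = 1.3215 × 1140.6 = 1507.3 MPa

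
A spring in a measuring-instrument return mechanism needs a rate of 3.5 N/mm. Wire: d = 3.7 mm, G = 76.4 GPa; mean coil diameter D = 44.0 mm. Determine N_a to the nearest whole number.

6

N_a = Gd⁴/(8D³k) = (76.4×10³ × 3.7⁴)/(8 × 44.0³ × 3.5)
    = 1.43186e+07 / 2.38515e+06 = 6.003 → 6 coils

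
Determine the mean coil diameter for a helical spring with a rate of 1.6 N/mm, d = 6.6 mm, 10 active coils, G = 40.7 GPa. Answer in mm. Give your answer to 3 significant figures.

84.5 mm

D = (Gd⁴/(8N_a·k))^(1/3) = (40.7×10³·6.6⁴/(8·10·1.6))^(1/3)
  = (603337)^(1/3) = 84.4994 mm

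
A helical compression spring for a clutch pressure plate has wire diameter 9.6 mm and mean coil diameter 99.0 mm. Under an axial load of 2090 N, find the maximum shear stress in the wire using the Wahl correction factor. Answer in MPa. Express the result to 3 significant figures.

679 MPa

Spring index C = D/d = 99.0/9.6 = 10.3125
K_W = (4C−1)/(4C−4) + 0.615/C = 40.250/37.250 + 0.0596 = 1.1402
τ₀ = 8FD/(πd³) = 8·2090·99.0/(π·9.6³) = 1.65528e+06/2779.5 = 595.54 MPa
τ_max = K·τ₀ = 1.1402 × 595.54 = 679.01 MPa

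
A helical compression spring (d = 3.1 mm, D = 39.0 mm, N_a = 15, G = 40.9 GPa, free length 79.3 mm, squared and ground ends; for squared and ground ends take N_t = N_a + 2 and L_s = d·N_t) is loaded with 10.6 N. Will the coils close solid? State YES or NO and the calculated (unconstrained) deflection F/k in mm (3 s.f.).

NO, δ = 20.0 mm

k = Gd⁴/(8D³N_a) = (40.9×10³)(3.1⁴)/(8·39.0³·15) = 0.53063 N/mm
N_t = 17; L_s = 3.1·17 = 52.7 mm; δ_solid = L₀ − L_s = 79.3 − 52.7 = 26.6 mm
δ = F/k = 10.6/0.53063 = 19.976 mm
δ < δ_solid → spring does not go solid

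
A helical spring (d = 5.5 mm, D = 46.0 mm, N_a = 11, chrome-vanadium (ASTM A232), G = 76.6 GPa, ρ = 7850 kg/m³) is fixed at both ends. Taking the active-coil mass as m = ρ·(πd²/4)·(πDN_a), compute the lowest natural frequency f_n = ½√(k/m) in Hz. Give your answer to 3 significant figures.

83.1 Hz

k = Gd⁴/(8D³N_a) = (76.6×10³)(5.5⁴)/(8·46.0³·11) = 8.1832 N/mm = 8183.2 N/m
Wire length L = πDN_a = π·46.0·11 = 1589.6 mm
m = ρ·(πd²/4)·L = 7850 × 23.758×10⁻⁶ m² × 1.5896 m = 0.29647 kg
f_n = ½√(k/m) = 0.5·√(8183.2/0.29647) = 0.5·√(27602) = 83.069 Hz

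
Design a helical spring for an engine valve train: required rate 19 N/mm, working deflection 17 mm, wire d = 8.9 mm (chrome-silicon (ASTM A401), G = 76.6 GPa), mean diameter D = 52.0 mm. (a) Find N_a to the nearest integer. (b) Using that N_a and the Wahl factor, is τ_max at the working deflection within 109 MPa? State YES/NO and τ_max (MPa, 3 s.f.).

(a) 22 coils; (b) YES, τ_max = 78.1 MPa

N_a = Gd⁴/(8D³k) = (76.6×10³)(8.9⁴)/(8·52.0³·19) = 22.49 → N_a = 22
Actual rate k = Gd⁴/(8D³·22) = 19.421 N/mm
Working load F = kδ = 19.421·17 = 330.15 N
C = 52.0/8.9 = 5.8427; K_W = (4C−1)/(4C−4)+0.615/C = 1.2601
τ_max = K_W·8FD/(πd³) = 1.2601·62.014 = 78.146 MPa
τ_max ≤ 109 MPa → acceptable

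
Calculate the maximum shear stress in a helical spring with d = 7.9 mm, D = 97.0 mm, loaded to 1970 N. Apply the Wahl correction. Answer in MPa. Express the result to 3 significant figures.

1100 MPa

Spring index C = D/d = 97.0/7.9 = 12.2785
K_W = (4C−1)/(4C−4) + 0.615/C = 48.114/45.114 + 0.0501 = 1.1166
τ₀ = 8FD/(πd³) = 8·1970·97.0/(π·7.9³) = 1.52872e+06/1548.9 = 986.95 MPa
τ_max = K·τ₀ = 1.1166 × 986.95 = 1102 MPa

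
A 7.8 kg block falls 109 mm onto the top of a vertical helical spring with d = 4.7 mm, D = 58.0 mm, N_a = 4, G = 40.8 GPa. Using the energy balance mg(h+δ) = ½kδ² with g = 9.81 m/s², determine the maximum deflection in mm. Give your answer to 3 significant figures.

k = Gd⁴/(8D³N_a) = (40.8×10³)(4.7⁴)/(8·58.0³·4) = 3.1887 N/mm
W = mg = 7.8 × 9.81 = 76.518 N
½kδ² − Wδ − Wh = 0 → δ = (W + √(W² + 2kWh))/k
δ = (76.518 + √(5855 + 53190.9))/3.1887 = (76.518 + 242.99)/3.1887 = 100.2 mm

100 mm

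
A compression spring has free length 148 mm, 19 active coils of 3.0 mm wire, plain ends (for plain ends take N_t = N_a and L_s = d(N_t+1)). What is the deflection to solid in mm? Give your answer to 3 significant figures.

N_t = 19; L_s = 3.0·20 = 60 mm
δ_solid = L₀ − L_s = 148 − 60 = 88 mm

88.0 mm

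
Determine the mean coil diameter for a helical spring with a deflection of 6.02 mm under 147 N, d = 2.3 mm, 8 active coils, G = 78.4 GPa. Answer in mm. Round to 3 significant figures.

11.2 mm

Required rate k = F/δ = 147/6.02 = 24.419 N/mm
D = (Gd⁴/(8N_a·k))^(1/3) = (78.4×10³·2.3⁴/(8·8·24.419))^(1/3)
  = (1403.87)^(1/3) = 11.1972 mm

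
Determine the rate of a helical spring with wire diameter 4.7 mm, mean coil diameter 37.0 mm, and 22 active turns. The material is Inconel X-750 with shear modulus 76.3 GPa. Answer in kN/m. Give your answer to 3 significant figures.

k = Gd⁴/(8D³N_a) = (76.3×10³ × 4.7⁴) / (8 × 37.0³ × 22)
  = 3.7232e+07 / 8.91493e+06 = 4.1764 N/mm

4.18 kN/m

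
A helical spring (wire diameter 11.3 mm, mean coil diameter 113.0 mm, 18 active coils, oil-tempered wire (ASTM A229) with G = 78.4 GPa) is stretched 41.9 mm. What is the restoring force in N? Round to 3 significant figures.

k = Gd⁴/(8D³N_a) = (78.4×10³)(11.3⁴)/(8·113.0³·18) = 6.1522 N/mm
F = k·δ = 6.1522 × 41.9 = 257.78 N

258 N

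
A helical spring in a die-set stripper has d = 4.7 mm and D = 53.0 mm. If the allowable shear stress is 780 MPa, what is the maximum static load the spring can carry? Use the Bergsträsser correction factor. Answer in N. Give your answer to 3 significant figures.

536 N

C = D/d = 53.0/4.7 = 11.2766
K_B = (4C+2)/(4C−3) = 47.106/42.106 = 1.1187
τ_max = K·8FD/(πd³) → F_max = τ_allow·πd³/(8DK)
F_max = 780·π·4.7³/(8·53.0·1.1187) = 2.5441e+05/474.35 = 536.34 N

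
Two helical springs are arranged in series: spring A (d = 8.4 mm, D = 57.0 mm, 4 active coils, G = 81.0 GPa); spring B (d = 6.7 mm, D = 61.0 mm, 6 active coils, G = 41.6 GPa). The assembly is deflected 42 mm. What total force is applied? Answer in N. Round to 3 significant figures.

290 N

k_A = Gd⁴/(8D³N_a) = (81.0×10³)(8.4⁴)/(8·57.0³·4) = 68.05 N/mm
k_B = Gd⁴/(8D³N_a) = (41.6×10³)(6.7⁴)/(8·61.0³·6) = 7.6942 N/mm
Series: 1/k_eq = 1/68.05 + 1/7.6942 = 0.14466; k_eq = 6.9126 N/mm
F = k_eq·δ = 6.9126·42 = 290.33 N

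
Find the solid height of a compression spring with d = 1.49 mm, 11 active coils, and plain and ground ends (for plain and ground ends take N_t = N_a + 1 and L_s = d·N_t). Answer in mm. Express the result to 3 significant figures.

plain and ground ends: N_t = N_a + 1 = 11 + 1 = 12
L_s = d·N_t = 1.49 × 12 = 17.88 mm

17.9 mm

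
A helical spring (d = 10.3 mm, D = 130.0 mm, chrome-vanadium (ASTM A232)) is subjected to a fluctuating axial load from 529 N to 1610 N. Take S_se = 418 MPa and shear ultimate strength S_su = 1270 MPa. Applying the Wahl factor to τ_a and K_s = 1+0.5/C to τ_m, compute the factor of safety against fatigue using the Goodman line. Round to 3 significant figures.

1.43

C = D/d = 130.0/10.3 = 12.6214; K_W = (4C−1)/(4C−4)+0.615/C = 1.1133; K_s = 1+0.5/C = 1.0396
F_a = (F_max−F_min)/2 = 540.5 N; F_m = (F_max+F_min)/2 = 1069.5 N
τ_a = K_W·8F_aD/(πd³) = 1.1133 × 163.74 = 182.29 MPa
τ_m = K_s·8F_mD/(πd³) = 1.0396 × 324.01 = 336.84 MPa
Goodman: 1/n_f = τ_a/S_se + τ_m/S_su = 182.29/418 + 336.84/1270 = 0.43610 + 0.26523 = 0.70133
n_f = 1/0.70133 = 1.426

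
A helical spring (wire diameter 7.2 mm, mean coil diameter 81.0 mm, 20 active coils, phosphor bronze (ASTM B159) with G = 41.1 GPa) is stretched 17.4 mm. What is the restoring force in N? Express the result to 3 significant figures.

22.6 N

k = Gd⁴/(8D³N_a) = (41.1×10³)(7.2⁴)/(8·81.0³·20) = 1.299 N/mm
F = k·δ = 1.299 × 17.4 = 22.602 N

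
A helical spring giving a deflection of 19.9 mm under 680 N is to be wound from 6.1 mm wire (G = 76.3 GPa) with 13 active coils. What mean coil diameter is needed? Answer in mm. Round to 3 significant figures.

Required rate k = F/δ = 680/19.9 = 34.171 N/mm
D = (Gd⁴/(8N_a·k))^(1/3) = (76.3×10³·6.1⁴/(8·13·34.171))^(1/3)
  = (29727.2)^(1/3) = 30.9779 mm

31.0 mm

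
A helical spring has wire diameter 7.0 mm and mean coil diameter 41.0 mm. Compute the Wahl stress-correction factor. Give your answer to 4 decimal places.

1.2594

C = D/d = 41.0/7.0 = 5.8571
K_W = (4C−1)/(4C−4) + 0.615/C = 22.429/19.429 + 0.1050 = 1.2594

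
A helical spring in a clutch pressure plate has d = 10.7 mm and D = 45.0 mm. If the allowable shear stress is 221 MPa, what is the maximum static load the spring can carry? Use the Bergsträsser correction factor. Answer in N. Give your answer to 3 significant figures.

1740 N

C = D/d = 45.0/10.7 = 4.2056
K_B = (4C+2)/(4C−3) = 18.822/13.822 = 1.3617
τ_max = K·8FD/(πd³) → F_max = τ_allow·πd³/(8DK)
F_max = 221·π·10.7³/(8·45.0·1.3617) = 8.5054e+05/490.22 = 1735 N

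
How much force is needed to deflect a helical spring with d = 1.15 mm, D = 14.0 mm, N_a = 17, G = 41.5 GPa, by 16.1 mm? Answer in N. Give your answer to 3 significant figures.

3.13 N

k = Gd⁴/(8D³N_a) = (41.5×10³)(1.15⁴)/(8·14.0³·17) = 0.1945 N/mm
F = k·δ = 0.1945 × 16.1 = 3.1314 N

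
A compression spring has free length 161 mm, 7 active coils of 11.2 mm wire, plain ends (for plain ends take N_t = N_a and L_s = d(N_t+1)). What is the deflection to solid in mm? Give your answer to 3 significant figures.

71.4 mm

N_t = 7; L_s = 11.2·8 = 89.6 mm
δ_solid = L₀ − L_s = 161 − 89.6 = 71.4 mm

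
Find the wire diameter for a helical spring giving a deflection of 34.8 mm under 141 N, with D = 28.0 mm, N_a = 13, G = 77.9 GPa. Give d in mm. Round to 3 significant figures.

Required rate k = F/δ = 141/34.8 = 4.0517 N/mm
d = (8D³N_a·k / G)^(1/4) = (8·28.0³·13·4.0517 / (77.9×10³))^0.25
  = (118.74)^0.25 = 3.3011 mm

3.30 mm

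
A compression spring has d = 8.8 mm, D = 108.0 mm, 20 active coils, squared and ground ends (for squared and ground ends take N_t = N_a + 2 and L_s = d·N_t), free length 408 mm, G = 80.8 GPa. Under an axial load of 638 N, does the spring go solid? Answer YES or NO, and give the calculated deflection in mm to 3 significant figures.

k = Gd⁴/(8D³N_a) = (80.8×10³)(8.8⁴)/(8·108.0³·20) = 2.4041 N/mm
N_t = 22; L_s = 8.8·22 = 193.6 mm; δ_solid = L₀ − L_s = 408 − 193.6 = 214.4 mm
δ = F/k = 638/2.4041 = 265.38 mm
δ ≥ δ_solid → spring goes solid

YES, δ = 265 mm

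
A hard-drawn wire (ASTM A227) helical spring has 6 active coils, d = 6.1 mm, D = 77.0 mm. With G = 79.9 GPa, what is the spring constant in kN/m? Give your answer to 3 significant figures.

k = Gd⁴/(8D³N_a) = (79.9×10³ × 6.1⁴) / (8 × 77.0³ × 6)
  = 1.10628e+08 / 2.19136e+07 = 5.0484 N/mm

5.05 kN/m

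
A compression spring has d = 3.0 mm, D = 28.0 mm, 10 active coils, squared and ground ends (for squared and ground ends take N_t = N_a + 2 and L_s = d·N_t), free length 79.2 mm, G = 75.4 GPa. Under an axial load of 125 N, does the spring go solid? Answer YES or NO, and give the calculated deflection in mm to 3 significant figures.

k = Gd⁴/(8D³N_a) = (75.4×10³)(3.0⁴)/(8·28.0³·10) = 3.4777 N/mm
N_t = 12; L_s = 3.0·12 = 36 mm; δ_solid = L₀ − L_s = 79.2 − 36 = 43.2 mm
δ = F/k = 125/3.4777 = 35.943 mm
δ < δ_solid → spring does not go solid

NO, δ = 35.9 mm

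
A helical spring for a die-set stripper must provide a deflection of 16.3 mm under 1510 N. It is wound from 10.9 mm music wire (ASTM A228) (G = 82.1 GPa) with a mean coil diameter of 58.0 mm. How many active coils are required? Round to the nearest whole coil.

Required rate k = F/δ = 1510/16.3 = 92.638 N/mm
N_a = Gd⁴/(8D³k) = (82.1×10³ × 10.9⁴)/(8 × 58.0³ × 92.638)
    = 1.15891e+09 / 1.44598e+08 = 8.015 → 8 coils

8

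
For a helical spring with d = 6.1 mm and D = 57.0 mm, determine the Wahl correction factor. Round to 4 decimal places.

C = D/d = 57.0/6.1 = 9.3443
K_W = (4C−1)/(4C−4) + 0.615/C = 36.377/33.377 + 0.0658 = 1.1557

1.1557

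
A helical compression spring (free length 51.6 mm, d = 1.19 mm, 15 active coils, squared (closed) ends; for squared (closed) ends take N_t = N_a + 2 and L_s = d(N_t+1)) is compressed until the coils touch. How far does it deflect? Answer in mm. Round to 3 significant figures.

30.2 mm

N_t = 17; L_s = 1.19·18 = 21.42 mm
δ_solid = L₀ − L_s = 51.6 − 21.42 = 30.18 mm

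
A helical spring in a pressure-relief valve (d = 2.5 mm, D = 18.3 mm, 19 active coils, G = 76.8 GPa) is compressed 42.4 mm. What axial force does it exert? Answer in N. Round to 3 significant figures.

137 N

k = Gd⁴/(8D³N_a) = (76.8×10³)(2.5⁴)/(8·18.3³·19) = 3.2205 N/mm
F = k·δ = 3.2205 × 42.4 = 136.55 N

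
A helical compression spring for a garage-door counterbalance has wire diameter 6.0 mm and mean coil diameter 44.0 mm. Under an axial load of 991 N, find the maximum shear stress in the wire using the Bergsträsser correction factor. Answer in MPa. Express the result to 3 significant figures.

Spring index C = D/d = 44.0/6.0 = 7.3333
K_B = (4C+2)/(4C−3) = 31.333/26.333 = 1.1899
τ₀ = 8FD/(πd³) = 8·991·44.0/(π·6.0³) = 348832/678.58 = 514.06 MPa
τ_max = K·τ₀ = 1.1899 × 514.06 = 611.66 MPa

612 MPa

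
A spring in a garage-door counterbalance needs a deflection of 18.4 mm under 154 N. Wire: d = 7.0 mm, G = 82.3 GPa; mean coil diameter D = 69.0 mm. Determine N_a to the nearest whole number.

9

Required rate k = F/δ = 154/18.4 = 8.3696 N/mm
N_a = Gd⁴/(8D³k) = (82.3×10³ × 7.0⁴)/(8 × 69.0³ × 8.3696)
    = 1.97602e+08 / 2.19958e+07 = 8.984 → 9 coils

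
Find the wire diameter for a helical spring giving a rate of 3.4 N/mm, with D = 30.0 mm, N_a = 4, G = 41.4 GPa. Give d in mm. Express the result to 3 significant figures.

2.90 mm

d = (8D³N_a·k / G)^(1/4) = (8·30.0³·4·3.4 / (41.4×10³))^0.25
  = (70.957)^0.25 = 2.9023 mm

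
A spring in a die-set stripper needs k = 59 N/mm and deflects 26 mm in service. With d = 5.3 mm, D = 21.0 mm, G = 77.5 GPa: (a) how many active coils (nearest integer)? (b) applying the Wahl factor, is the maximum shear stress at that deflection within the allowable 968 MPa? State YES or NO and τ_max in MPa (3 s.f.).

(a) 14 coils; (b) YES, τ_max = 775 MPa

N_a = Gd⁴/(8D³k) = (77.5×10³)(5.3⁴)/(8·21.0³·59) = 13.99 → N_a = 14
Actual rate k = Gd⁴/(8D³·14) = 58.956 N/mm
Working load F = kδ = 58.956·26 = 1532.9 N
C = 21.0/5.3 = 3.9623; K_W = (4C−1)/(4C−4)+0.615/C = 1.4084
τ_max = K_W·8FD/(πd³) = 1.4084·550.6 = 775.46 MPa
τ_max ≤ 968 MPa → acceptable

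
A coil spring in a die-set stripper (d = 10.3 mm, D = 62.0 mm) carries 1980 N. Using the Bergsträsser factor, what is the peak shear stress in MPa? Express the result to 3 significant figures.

Spring index C = D/d = 62.0/10.3 = 6.0194
K_B = (4C+2)/(4C−3) = 26.078/21.078 = 1.2372
τ₀ = 8FD/(πd³) = 8·1980·62.0/(π·10.3³) = 982080/3432.9 = 286.08 MPa
τ_max = K·τ₀ = 1.2372 × 286.08 = 353.94 MPa

354 MPa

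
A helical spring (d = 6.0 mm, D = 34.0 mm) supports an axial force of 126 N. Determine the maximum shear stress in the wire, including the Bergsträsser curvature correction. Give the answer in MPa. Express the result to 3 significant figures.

Spring index C = D/d = 34.0/6.0 = 5.6667
K_B = (4C+2)/(4C−3) = 24.667/19.667 = 1.2542
τ₀ = 8FD/(πd³) = 8·126·34.0/(π·6.0³) = 34272/678.58 = 50.505 MPa
τ_max = K·τ₀ = 1.2542 × 50.505 = 63.345 MPa

63.3 MPa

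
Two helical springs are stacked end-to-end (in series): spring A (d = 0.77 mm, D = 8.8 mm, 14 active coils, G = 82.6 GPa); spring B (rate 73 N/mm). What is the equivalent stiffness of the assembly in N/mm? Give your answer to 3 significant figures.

0.378 N/mm

k_A = Gd⁴/(8D³N_a) = (82.6×10³)(0.77⁴)/(8·8.8³·14) = 0.38043 N/mm
Series: 1/k_eq = 1/0.38043 + 1/73 = 2.6423; k_eq = 0.37846 N/mm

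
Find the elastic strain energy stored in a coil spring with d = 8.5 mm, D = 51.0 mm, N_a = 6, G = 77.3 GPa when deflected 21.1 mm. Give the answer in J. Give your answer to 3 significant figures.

k = Gd⁴/(8D³N_a) = (77.3×10³)(8.5⁴)/(8·51.0³·6) = 63.373 N/mm
U = ½kδ² = 0.5 × 63.373 × 21.1² = 14107 N·mm = 14.107 J

14.1 J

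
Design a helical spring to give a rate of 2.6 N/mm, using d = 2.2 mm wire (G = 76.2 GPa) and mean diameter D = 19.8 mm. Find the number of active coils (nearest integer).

11

N_a = Gd⁴/(8D³k) = (76.2×10³ × 2.2⁴)/(8 × 19.8³ × 2.6)
    = 1.78503e+06 / 161458 = 11.06 → 11 coils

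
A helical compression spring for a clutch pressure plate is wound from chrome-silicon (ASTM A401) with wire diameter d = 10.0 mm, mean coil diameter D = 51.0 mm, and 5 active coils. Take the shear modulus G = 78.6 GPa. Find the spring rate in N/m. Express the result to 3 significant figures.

k = Gd⁴/(8D³N_a) = (78.6×10³ × 10.0⁴) / (8 × 51.0³ × 5)
  = 7.86e+08 / 5.30604e+06 = 148.13 N/mm = 1.4813e+05 N/m

148000 N/m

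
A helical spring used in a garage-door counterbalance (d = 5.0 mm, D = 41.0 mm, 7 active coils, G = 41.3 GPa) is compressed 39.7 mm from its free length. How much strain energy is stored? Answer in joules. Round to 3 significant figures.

5.27 J

k = Gd⁴/(8D³N_a) = (41.3×10³)(5.0⁴)/(8·41.0³·7) = 6.6879 N/mm
U = ½kδ² = 0.5 × 6.6879 × 39.7² = 5270.4 N·mm = 5.2704 J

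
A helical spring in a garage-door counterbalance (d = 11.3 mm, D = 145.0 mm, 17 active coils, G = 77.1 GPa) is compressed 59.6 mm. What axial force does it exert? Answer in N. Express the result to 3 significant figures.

181 N

k = Gd⁴/(8D³N_a) = (77.1×10³)(11.3⁴)/(8·145.0³·17) = 3.032 N/mm
F = k·δ = 3.032 × 59.6 = 180.71 N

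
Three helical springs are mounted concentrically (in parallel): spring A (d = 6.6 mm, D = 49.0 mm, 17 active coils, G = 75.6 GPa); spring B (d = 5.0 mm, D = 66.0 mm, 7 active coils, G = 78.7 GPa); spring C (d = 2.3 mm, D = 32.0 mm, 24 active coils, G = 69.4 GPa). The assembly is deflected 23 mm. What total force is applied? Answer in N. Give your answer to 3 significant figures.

k_A = Gd⁴/(8D³N_a) = (75.6×10³)(6.6⁴)/(8·49.0³·17) = 8.9654 N/mm
k_B = Gd⁴/(8D³N_a) = (78.7×10³)(5.0⁴)/(8·66.0³·7) = 3.0552 N/mm
k_C = Gd⁴/(8D³N_a) = (69.4×10³)(2.3⁴)/(8·32.0³·24) = 0.30869 N/mm
Parallel: k_eq = 8.9654 + 3.0552 + 0.30869 = 12.329 N/mm
F = k_eq·δ = 12.329·23 = 283.57 N

284 N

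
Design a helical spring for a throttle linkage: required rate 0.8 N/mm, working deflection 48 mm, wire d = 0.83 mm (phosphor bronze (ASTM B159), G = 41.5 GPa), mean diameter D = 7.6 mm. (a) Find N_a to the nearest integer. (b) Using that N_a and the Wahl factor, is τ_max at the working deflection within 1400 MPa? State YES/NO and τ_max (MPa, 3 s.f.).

N_a = Gd⁴/(8D³k) = (41.5×10³)(0.83⁴)/(8·7.6³·0.8) = 7.01 → N_a = 7
Actual rate k = Gd⁴/(8D³·7) = 0.80118 N/mm
Working load F = kδ = 0.80118·48 = 38.457 N
C = 7.6/0.83 = 9.1566; K_W = (4C−1)/(4C−4)+0.615/C = 1.1591
τ_max = K_W·8FD/(πd³) = 1.1591·1301.6 = 1508.8 MPa
τ_max > 1400 MPa → exceeds allowable

(a) 7 coils; (b) NO, τ_max = 1510 MPa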